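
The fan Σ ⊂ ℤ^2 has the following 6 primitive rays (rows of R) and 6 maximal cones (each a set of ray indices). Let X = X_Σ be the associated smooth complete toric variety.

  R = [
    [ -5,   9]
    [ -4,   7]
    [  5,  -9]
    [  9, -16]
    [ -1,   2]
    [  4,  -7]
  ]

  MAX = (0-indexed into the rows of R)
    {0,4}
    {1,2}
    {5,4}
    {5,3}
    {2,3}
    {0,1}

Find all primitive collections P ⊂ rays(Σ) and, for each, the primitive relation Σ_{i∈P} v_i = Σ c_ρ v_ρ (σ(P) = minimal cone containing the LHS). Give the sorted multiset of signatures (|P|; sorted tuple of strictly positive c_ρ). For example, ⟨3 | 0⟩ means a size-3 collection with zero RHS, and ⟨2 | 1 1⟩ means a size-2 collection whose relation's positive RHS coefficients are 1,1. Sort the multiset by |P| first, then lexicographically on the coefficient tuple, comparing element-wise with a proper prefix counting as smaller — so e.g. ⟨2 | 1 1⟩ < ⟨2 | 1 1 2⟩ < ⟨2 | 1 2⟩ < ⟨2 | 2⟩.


Minimal non-faces — 9 found among 6 rays, 6 max cones:

  P = {0,2}:  v_{0} + v_{2} = 0 — sig = ⟨2 | 0⟩
  P = {1,5}:  v_{1} + v_{5} = 0 — sig = ⟨2 | 0⟩
  P = {0,3}:  v_{0} + v_{3} = v_{5} — sig = ⟨2 | 1⟩
  P = {0,5}:  v_{0} + v_{5} = v_{4} — sig = ⟨2 | 1⟩
  P = {1,3}:  v_{1} + v_{3} = v_{2} — sig = ⟨2 | 1⟩
  P = {1,4}:  v_{1} + v_{4} = v_{0} — sig = ⟨2 | 1⟩
  P = {2,4}:  v_{2} + v_{4} = v_{5} — sig = ⟨2 | 1⟩
  P = {2,5}:  v_{2} + v_{5} = v_{3} — sig = ⟨2 | 1⟩
  P = {3,4}:  v_{3} + v_{4} = 2·v_{5} — sig = ⟨2 | 2⟩

so the primitive-relation signature multiset is
{ ⟨2 | 0⟩ ×2,  ⟨2 | 1⟩ ×6,  ⟨2 | 2⟩ }


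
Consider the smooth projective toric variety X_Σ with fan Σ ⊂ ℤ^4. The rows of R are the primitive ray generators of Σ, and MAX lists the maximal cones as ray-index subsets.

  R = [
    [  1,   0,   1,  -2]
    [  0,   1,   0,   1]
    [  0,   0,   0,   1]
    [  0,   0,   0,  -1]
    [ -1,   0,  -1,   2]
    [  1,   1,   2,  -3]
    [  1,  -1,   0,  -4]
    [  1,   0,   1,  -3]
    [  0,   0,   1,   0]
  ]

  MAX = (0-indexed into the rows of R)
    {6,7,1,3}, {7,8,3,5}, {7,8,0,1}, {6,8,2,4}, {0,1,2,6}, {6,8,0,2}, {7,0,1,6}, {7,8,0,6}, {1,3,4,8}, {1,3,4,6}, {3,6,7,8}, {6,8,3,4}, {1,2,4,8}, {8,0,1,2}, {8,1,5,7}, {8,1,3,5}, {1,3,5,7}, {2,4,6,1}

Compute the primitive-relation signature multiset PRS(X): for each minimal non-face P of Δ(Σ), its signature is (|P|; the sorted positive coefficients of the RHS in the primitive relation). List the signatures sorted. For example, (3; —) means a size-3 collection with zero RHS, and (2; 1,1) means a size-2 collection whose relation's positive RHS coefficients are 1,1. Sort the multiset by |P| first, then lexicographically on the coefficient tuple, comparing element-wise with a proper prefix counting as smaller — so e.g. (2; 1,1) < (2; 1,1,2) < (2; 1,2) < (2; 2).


11 collections generate NE(X_Σ); each relation:

  P = {0,4}:  v_{0} + v_{4} = 0  ⇒ sig = (2; —)
  P = {2,3}:  v_{2} + v_{3} = 0  ⇒ sig = (2; —)
  P = {0,3}:  v_{0} + v_{3} = v_{7}  ⇒ sig = (2; 1)
  P = {2,7}:  v_{2} + v_{7} = v_{0}  ⇒ sig = (2; 1)
  P = {4,7}:  v_{4} + v_{7} = v_{3}  ⇒ sig = (2; 1)
  P = {2,5}:  v_{2} + v_{5} = v_{1} + v_{7} + v_{8}  ⇒ sig = (2; 1,1,1)
  P = {0,5}:  v_{0} + v_{5} = v_{1} + 2·v_{7} + v_{8}  ⇒ sig = (2; 1,1,2)
  P = {4,5}:  v_{4} + v_{5} = v_{1} + 2·v_{3} + v_{8}  ⇒ sig = (2; 1,1,2)
  P = {5,6}:  v_{5} + v_{6} = v_{3} + 2·v_{7}  ⇒ sig = (2; 1,2)
  P = {1,6,8}:  v_{1} + v_{6} + v_{8} = v_{7}  ⇒ sig = (3; 1)
  P = {1,3,7,8}:  v_{1} + v_{3} + v_{7} + v_{8} = v_{5}  ⇒ sig = (4; 1)

Hence PRS(X_Σ) =
    |P|=2: 9 collections, coeffs (), (), (1), (1), (1), (1,1,1), (1,1,2), (1,1,2), (1,2)
    |P|=3: 1 collection, coeffs (1)
    |P|=4: 1 collection, coeffs (1)


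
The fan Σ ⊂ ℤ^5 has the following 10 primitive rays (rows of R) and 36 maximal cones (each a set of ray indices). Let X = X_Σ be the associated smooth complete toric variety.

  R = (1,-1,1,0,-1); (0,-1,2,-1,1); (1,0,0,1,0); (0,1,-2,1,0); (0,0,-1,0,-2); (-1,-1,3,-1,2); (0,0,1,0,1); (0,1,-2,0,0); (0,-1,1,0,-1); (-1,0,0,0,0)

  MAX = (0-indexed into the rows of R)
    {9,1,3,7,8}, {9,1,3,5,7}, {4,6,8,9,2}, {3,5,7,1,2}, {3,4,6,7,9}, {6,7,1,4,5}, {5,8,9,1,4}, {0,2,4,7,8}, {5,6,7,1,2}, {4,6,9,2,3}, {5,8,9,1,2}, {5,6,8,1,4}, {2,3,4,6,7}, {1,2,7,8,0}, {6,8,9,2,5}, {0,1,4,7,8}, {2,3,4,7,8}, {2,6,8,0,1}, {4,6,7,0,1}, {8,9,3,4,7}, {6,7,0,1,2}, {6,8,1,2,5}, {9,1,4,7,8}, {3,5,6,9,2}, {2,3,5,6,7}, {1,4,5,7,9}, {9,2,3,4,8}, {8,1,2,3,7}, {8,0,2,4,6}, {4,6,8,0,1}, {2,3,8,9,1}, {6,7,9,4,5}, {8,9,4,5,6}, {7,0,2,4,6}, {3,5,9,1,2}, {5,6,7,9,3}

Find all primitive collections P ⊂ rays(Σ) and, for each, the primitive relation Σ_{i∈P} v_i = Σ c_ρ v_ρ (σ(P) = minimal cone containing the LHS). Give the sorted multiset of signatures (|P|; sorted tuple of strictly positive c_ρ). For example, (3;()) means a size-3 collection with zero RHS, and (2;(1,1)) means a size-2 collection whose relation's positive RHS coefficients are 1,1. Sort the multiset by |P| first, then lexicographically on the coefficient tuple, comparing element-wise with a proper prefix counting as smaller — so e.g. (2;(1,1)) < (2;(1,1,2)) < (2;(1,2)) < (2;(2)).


Minimal non-faces — 14 found among 10 rays, 36 max cones:

  P={0,9}:  v_{0} + v_{9} = v_{8} — sig = (2;(1))
  P={0,3}:  v_{0} + v_{3} = v_{2} + v_{7} + v_{8} — sig = (2;(1,1,1))
  P={0,5}:  v_{0} + v_{5} = v_{1} + v_{6} + v_{8} — sig = (2;(1,1,1))
  P={6,7,8}:  v_{6} + v_{7} + v_{8} = 0 — sig = (3;())
  P={1,2,4}:  v_{1} + v_{2} + v_{4} = v_{0} — sig = (3;(1))
  P={1,6,9}:  v_{1} + v_{6} + v_{9} = v_{5} — sig = (3;(1))
  P={2,7,9}:  v_{2} + v_{7} + v_{9} = v_{3} — sig = (3;(1))
  P={3,4,5}:  v_{3} + v_{4} + v_{5} = v_{9} — sig = (3;(1))
  P={1,3,4}:  v_{1} + v_{3} + v_{4} = v_{7} + v_{8} — sig = (3;(1,1))
  P={2,4,5}:  v_{2} + v_{4} + v_{5} = v_{6} + v_{8} — sig = (3;(1,1))
  P={3,6,8}:  v_{3} + v_{6} + v_{8} = v_{2} + v_{9} — sig = (3;(1,1))
  P={5,7,8}:  v_{5} + v_{7} + v_{8} = v_{1} + v_{9} — sig = (3;(1,1))
  P={1,3,6}:  v_{1} + v_{3} + v_{6} = v_{2} + v_{5} + v_{7} — sig = (3;(1,1,1))
  P={3,5,8}:  v_{3} + v_{5} + v_{8} = v_{1} + v_{2} + 2·v_{9} — sig = (3;(1,1,2))

Signatures (|P|; sorted positive RHS coefficients), sorted:
    |P|=2: 3 collections, coeffs (1), (1,1,1), (1,1,1)
    |P|=3: 11 collections, coeffs (), (1), (1), (1), (1), (1,1), (1,1), (1,1), (1,1), (1,1,1), (1,1,2)


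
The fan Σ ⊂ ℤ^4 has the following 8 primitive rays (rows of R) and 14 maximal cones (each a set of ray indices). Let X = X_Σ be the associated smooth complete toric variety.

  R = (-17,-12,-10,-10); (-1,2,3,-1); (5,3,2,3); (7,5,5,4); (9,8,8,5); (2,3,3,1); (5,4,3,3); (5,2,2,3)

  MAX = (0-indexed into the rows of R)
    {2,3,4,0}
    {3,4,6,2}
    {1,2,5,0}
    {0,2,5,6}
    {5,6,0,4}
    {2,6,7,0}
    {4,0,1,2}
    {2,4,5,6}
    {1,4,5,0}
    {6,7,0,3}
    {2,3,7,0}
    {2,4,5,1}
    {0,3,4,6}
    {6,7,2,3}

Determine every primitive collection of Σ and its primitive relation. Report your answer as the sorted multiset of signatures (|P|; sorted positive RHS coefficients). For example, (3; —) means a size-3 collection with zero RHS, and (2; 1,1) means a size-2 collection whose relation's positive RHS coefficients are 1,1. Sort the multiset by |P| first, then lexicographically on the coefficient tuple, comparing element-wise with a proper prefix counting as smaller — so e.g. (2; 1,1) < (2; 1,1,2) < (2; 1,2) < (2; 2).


Δ(Σ) — 8 vertices, 9 min non-faces:

  • {3,5}:  v_{3} + v_{5} = v_{4} — sig = (2; 1)
  • {5,7}:  v_{5} + v_{7} = v_{3} — sig = (2; 1)
  • {1,7}:  v_{1} + v_{7} = v_{0} + v_{2} + v_{3} + v_{4} — sig = (2; 1,1,1,1)
  • {1,3}:  v_{1} + v_{3} = v_{0} + v_{2} + 2·v_{4} — sig = (2; 1,1,2)
  • {1,6}:  v_{1} + v_{6} = 2·v_{5} — sig = (2; 2)
  • {4,7}:  v_{4} + v_{7} = 2·v_{3} — sig = (2; 2)
  • {0,2,3,6}:  v_{0} + v_{2} + v_{3} + v_{6} = 0 — sig = (4; —)
  • {0,2,4,5}:  v_{0} + v_{2} + v_{4} + v_{5} = v_{1} — sig = (4; 1)
  • {0,2,4,6}:  v_{0} + v_{2} + v_{4} + v_{6} = v_{5} — sig = (4; 1)

Sorted signature multiset PRS(X):
    |P|=2: 6 collections, coeffs (1), (1), (1,1,1,1), (1,1,2), (2), (2)
    |P|=4: 3 collections, coeffs (), (1), (1)


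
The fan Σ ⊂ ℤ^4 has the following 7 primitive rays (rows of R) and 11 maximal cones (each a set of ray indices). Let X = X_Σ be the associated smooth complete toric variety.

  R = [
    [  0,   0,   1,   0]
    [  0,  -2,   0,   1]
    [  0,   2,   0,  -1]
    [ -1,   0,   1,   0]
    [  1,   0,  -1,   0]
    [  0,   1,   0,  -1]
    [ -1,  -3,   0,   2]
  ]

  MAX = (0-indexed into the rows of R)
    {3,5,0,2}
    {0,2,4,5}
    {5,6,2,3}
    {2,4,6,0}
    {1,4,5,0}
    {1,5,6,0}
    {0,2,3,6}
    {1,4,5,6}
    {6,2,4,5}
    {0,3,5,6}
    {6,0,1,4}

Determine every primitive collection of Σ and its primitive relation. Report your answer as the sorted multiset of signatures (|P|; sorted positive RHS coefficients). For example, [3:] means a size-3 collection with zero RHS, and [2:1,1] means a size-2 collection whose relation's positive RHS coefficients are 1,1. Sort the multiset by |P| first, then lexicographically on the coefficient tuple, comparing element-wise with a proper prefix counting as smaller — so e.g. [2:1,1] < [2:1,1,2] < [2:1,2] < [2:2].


5 minimal non-faces of Δ(Σ) (on 7 rays):

  {1,2}:  v_{1} + v_{2} = 0  so sig = [2:]
  {3,4}:  v_{3} + v_{4} = 0  so sig = [2:]
  {1,3}:  v_{1} + v_{3} = v_{0} + v_{5} + v_{6}  so sig = [2:1,1,1]
  {0,2,5,6}:  v_{0} + v_{2} + v_{5} + v_{6} = v_{3}  so sig = [4:1]
  {0,4,5,6}:  v_{0} + v_{4} + v_{5} + v_{6} = v_{1}  so sig = [4:1]

Signatures (|P|; sorted positive RHS coefficients), sorted:
[[2:], [2:], [2:1,1,1], [4:1], [4:1]]


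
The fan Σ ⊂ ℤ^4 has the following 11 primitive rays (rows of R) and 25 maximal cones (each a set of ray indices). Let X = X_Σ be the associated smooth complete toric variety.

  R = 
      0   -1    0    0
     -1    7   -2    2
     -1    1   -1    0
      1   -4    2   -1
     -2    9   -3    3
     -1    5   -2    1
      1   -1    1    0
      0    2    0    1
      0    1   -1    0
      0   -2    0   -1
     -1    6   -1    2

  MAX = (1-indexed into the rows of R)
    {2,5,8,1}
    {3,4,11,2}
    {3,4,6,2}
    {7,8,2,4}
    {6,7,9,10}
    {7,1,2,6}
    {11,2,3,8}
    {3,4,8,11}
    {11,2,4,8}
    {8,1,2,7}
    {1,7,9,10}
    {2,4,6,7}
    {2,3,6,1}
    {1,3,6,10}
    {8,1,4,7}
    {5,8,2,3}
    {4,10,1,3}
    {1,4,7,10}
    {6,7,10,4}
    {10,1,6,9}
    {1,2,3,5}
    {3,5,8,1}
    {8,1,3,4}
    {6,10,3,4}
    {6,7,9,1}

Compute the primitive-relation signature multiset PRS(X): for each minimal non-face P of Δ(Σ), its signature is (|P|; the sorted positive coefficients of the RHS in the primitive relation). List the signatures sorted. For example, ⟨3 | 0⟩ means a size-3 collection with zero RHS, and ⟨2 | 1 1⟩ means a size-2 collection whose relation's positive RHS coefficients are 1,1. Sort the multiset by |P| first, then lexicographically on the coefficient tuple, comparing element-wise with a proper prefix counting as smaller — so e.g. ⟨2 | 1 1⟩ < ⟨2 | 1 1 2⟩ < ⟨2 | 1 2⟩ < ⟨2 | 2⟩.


24 collections generate NE(X_Σ); each relation:

  P={3,7}:  v_{3} + v_{7} = 0 — sig = ⟨2 | 0⟩
  P={8,10}:  v_{8} + v_{10} = 0 — sig = ⟨2 | 0⟩
  P={2,10}:  v_{2} + v_{10} = v_{6} — sig = ⟨2 | 1⟩
  P={6,8}:  v_{6} + v_{8} = v_{2} — sig = ⟨2 | 1⟩
  P={9,11}:  v_{9} + v_{11} = v_{2} — sig = ⟨2 | 1⟩
  P={4,9}:  v_{4} + v_{9} = v_{7} + v_{10} — sig = ⟨2 | 1 1⟩
  P={3,9}:  v_{3} + v_{9} = v_{1} + v_{6} + v_{10} — sig = ⟨2 | 1 1 1⟩
  P={5,7}:  v_{5} + v_{7} = v_{1} + v_{2} + v_{8} — sig = ⟨2 | 1 1 1⟩
  P={5,10}:  v_{5} + v_{10} = v_{1} + v_{2} + v_{3} — sig = ⟨2 | 1 1 1⟩
  P={7,11}:  v_{7} + v_{11} = v_{2} + v_{4} + v_{8} — sig = ⟨2 | 1 1 1⟩
  P={8,9}:  v_{8} + v_{9} = v_{1} + v_{6} + v_{7} — sig = ⟨2 | 1 1 1⟩
  P={10,11}:  v_{10} + v_{11} = v_{2} + v_{3} + v_{4} — sig = ⟨2 | 1 1 1⟩
  P={2,9}:  v_{2} + v_{9} = v_{1} + 2·v_{6} + v_{7} — sig = ⟨2 | 1 1 2⟩
  P={5,6}:  v_{5} + v_{6} = v_{1} + 2·v_{2} + v_{3} — sig = ⟨2 | 1 1 2⟩
  P={5,9}:  v_{5} + v_{9} = 2·v_{1} + v_{2} + v_{6} — sig = ⟨2 | 1 1 2⟩
  P={6,11}:  v_{6} + v_{11} = 2·v_{2} + v_{3} + v_{4} — sig = ⟨2 | 1 1 2⟩
  P={1,11}:  v_{1} + v_{11} = v_{3} + 2·v_{8} — sig = ⟨2 | 1 2⟩
  P={4,5}:  v_{4} + v_{5} = v_{3} + 2·v_{8} — sig = ⟨2 | 1 2⟩
  P={5,11}:  v_{5} + v_{11} = v_{2} + 2·v_{3} + 3·v_{8} — sig = ⟨2 | 1 2 3⟩
  P={1,4,6}:  v_{1} + v_{4} + v_{6} = 0 — sig = ⟨3 | 0⟩
  P={1,2,4}:  v_{1} + v_{2} + v_{4} = v_{8} — sig = ⟨3 | 1⟩
  P={1,2,3,8}:  v_{1} + v_{2} + v_{3} + v_{8} = v_{5} — sig = ⟨4 | 1⟩
  P={1,6,7,10}:  v_{1} + v_{6} + v_{7} + v_{10} = v_{9} — sig = ⟨4 | 1⟩
  P={2,3,4,8}:  v_{2} + v_{3} + v_{4} + v_{8} = v_{11} — sig = ⟨4 | 1⟩

Sorted signature multiset PRS(X):
    |P|=2: 19 collections, coeffs (), (), (1), (1), (1), (1,1), (1,1,1), (1,1,1), (1,1,1), (1,1,1), (1,1,1), (1,1,1), (1,1,2), (1,1,2), (1,1,2), (1,1,2), (1,2), (1,2), (1,2,3)
    |P|=3: 2 collections, coeffs (), (1)
    |P|=4: 3 collections, coeffs (1), (1), (1)


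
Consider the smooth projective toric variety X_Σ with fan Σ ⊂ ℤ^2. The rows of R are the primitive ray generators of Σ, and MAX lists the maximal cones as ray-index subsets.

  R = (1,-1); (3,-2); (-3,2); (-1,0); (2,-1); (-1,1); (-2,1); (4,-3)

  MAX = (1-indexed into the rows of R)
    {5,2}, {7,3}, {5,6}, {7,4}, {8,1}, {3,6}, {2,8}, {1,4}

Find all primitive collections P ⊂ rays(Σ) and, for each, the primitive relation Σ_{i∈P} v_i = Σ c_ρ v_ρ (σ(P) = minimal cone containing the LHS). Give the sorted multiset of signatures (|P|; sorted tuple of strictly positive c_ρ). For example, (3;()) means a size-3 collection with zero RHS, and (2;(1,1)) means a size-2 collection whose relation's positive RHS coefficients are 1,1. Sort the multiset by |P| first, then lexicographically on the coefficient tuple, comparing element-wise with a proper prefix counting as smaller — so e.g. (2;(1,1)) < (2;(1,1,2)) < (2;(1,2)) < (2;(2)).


Primitive collections (20):

  {1,6}:  v_{1} + v_{6} = 0  ⟹  sig = (2;())
  {2,3}:  v_{2} + v_{3} = 0  ⟹  sig = (2;())
  {5,7}:  v_{5} + v_{7} = 0  ⟹  sig = (2;())
  {1,2}:  v_{1} + v_{2} = v_{8}  ⟹  sig = (2;(1))
  {1,3}:  v_{1} + v_{3} = v_{7}  ⟹  sig = (2;(1))
  {1,5}:  v_{1} + v_{5} = v_{2}  ⟹  sig = (2;(1))
  {1,7}:  v_{1} + v_{7} = v_{4}  ⟹  sig = (2;(1))
  {2,6}:  v_{2} + v_{6} = v_{5}  ⟹  sig = (2;(1))
  {2,7}:  v_{2} + v_{7} = v_{1}  ⟹  sig = (2;(1))
  {3,5}:  v_{3} + v_{5} = v_{6}  ⟹  sig = (2;(1))
  {3,8}:  v_{3} + v_{8} = v_{1}  ⟹  sig = (2;(1))
  {4,5}:  v_{4} + v_{5} = v_{1}  ⟹  sig = (2;(1))
  {4,6}:  v_{4} + v_{6} = v_{7}  ⟹  sig = (2;(1))
  {6,7}:  v_{6} + v_{7} = v_{3}  ⟹  sig = (2;(1))
  {6,8}:  v_{6} + v_{8} = v_{2}  ⟹  sig = (2;(1))
  {2,4}:  v_{2} + v_{4} = 2·v_{1}  ⟹  sig = (2;(2))
  {3,4}:  v_{3} + v_{4} = 2·v_{7}  ⟹  sig = (2;(2))
  {5,8}:  v_{5} + v_{8} = 2·v_{2}  ⟹  sig = (2;(2))
  {7,8}:  v_{7} + v_{8} = 2·v_{1}  ⟹  sig = (2;(2))
  {4,8}:  v_{4} + v_{8} = 3·v_{1}  ⟹  sig = (2;(3))

so the primitive-relation signature multiset is
{ (2;()) ×3,  (2;(1)) ×12,  (2;(2)) ×4,  (2;(3)) }


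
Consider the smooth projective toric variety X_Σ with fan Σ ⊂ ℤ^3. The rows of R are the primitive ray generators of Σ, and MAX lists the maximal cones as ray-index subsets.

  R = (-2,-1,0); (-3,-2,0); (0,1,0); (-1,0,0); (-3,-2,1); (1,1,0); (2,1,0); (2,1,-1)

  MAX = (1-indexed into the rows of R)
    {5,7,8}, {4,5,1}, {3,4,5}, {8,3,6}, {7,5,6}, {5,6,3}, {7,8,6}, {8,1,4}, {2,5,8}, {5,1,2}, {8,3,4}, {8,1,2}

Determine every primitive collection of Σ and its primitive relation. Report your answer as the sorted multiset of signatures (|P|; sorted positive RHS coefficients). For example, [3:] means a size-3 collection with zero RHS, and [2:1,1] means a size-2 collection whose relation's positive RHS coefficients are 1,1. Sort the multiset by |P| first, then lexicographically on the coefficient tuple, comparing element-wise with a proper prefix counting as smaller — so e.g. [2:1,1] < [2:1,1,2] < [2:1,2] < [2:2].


Primitive collections (14):

  P={1,7}:  v_{1} + v_{7} = 0  so sig = [2:]
  P={1,6}:  v_{1} + v_{6} = v_{4}  so sig = [2:1]
  P={2,6}:  v_{2} + v_{6} = v_{1}  so sig = [2:1]
  P={4,6}:  v_{4} + v_{6} = v_{3}  so sig = [2:1]
  P={4,7}:  v_{4} + v_{7} = v_{6}  so sig = [2:1]
  P={2,3}:  v_{2} + v_{3} = v_{1} + v_{4}  so sig = [2:1,1]
  P={2,7}:  v_{2} + v_{7} = v_{5} + v_{8}  so sig = [2:1,1]
  P={1,3}:  v_{1} + v_{3} = 2·v_{4}  so sig = [2:2]
  P={2,4}:  v_{2} + v_{4} = 2·v_{1}  so sig = [2:2]
  P={3,7}:  v_{3} + v_{7} = 2·v_{6}  so sig = [2:2]
  P={5,6,8}:  v_{5} + v_{6} + v_{8} = 0  so sig = [3:]
  P={1,5,8}:  v_{1} + v_{5} + v_{8} = v_{2}  so sig = [3:1]
  P={3,5,8}:  v_{3} + v_{5} + v_{8} = v_{4}  so sig = [3:1]
  P={4,5,8}:  v_{4} + v_{5} + v_{8} = v_{1}  so sig = [3:1]

Hence PRS(X_Σ) =
    [2:]
    [2:1]
    [2:1]
    [2:1]
    [2:1]
    [2:1,1]
    [2:1,1]
    [2:2]
    [2:2]
    [2:2]
    [3:]
    [3:1]
    [3:1]
    [3:1]


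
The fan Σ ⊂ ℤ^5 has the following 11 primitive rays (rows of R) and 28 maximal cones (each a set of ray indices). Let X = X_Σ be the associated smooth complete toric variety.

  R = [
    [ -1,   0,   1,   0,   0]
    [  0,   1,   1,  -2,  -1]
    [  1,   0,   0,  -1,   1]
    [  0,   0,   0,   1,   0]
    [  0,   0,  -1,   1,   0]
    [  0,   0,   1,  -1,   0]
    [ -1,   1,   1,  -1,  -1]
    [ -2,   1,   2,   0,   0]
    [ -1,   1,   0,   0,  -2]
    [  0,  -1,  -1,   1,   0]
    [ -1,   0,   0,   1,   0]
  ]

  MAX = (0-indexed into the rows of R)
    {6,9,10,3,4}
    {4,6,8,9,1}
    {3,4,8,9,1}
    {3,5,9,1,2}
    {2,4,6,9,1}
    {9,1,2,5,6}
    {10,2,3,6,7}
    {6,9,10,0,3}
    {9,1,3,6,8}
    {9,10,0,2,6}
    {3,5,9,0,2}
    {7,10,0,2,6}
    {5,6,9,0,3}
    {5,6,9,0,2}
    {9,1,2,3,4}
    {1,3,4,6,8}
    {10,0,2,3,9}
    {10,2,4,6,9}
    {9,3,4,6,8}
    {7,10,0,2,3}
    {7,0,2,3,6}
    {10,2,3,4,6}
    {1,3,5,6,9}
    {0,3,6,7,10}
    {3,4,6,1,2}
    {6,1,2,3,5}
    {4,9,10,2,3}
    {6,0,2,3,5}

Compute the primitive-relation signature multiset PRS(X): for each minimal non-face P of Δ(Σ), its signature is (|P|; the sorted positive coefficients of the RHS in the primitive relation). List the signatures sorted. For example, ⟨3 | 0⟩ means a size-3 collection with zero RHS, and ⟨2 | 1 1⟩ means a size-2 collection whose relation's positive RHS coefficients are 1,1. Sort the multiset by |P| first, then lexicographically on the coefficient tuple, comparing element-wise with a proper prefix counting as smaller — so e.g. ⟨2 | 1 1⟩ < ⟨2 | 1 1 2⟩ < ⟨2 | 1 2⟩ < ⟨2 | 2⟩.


Primitive collections (17):

  {4,5}:  v_{4} + v_{5} = 0  so sig = ⟨2 | 0⟩
  {0,4}:  v_{0} + v_{4} = v_{10}  so sig = ⟨2 | 1⟩
  {1,10}:  v_{1} + v_{10} = v_{6}  so sig = ⟨2 | 1⟩
  {5,10}:  v_{5} + v_{10} = v_{0}  so sig = ⟨2 | 1⟩
  {0,1}:  v_{0} + v_{1} = v_{5} + v_{6}  so sig = ⟨2 | 1 1⟩
  {2,8}:  v_{2} + v_{8} = v_{1} + v_{4}  so sig = ⟨2 | 1 1⟩
  {7,9}:  v_{7} + v_{9} = v_{0} + v_{10}  so sig = ⟨2 | 1 1⟩
  {5,8}:  v_{5} + v_{8} = v_{1} + v_{3} + v_{6} + v_{9}  so sig = ⟨2 | 1 1 1 1⟩
  {1,7}:  v_{1} + v_{7} = v_{0} + v_{2} + v_{3} + 2·v_{6}  so sig = ⟨2 | 1 1 1 2⟩
  {4,7}:  v_{4} + v_{7} = v_{2} + v_{3} + v_{6} + 2·v_{10}  so sig = ⟨2 | 1 1 1 2⟩
  {5,7}:  v_{5} + v_{7} = 2·v_{0} + v_{2} + v_{3} + v_{6}  so sig = ⟨2 | 1 1 1 2⟩
  {8,10}:  v_{8} + v_{10} = v_{3} + v_{4} + 2·v_{6} + v_{9}  so sig = ⟨2 | 1 1 1 2⟩
  {0,8}:  v_{0} + v_{8} = v_{3} + 2·v_{6} + v_{9}  so sig = ⟨2 | 1 1 2⟩
  {7,8}:  v_{7} + v_{8} = v_{3} + 2·v_{6} + v_{10}  so sig = ⟨2 | 1 1 2⟩
  {2,3,6,9}:  v_{2} + v_{3} + v_{6} + v_{9} = 0  so sig = ⟨4 | 0⟩
  {0,2,3,6,10}:  v_{0} + v_{2} + v_{3} + v_{6} + v_{10} = v_{7}  so sig = ⟨5 | 1⟩
  {1,3,4,6,9}:  v_{1} + v_{3} + v_{4} + v_{6} + v_{9} = v_{8}  so sig = ⟨5 | 1⟩

so the primitive-relation signature multiset is
    ⟨2 | 0⟩
    ⟨2 | 1⟩
    ⟨2 | 1⟩
    ⟨2 | 1⟩
    ⟨2 | 1 1⟩
    ⟨2 | 1 1⟩
    ⟨2 | 1 1⟩
    ⟨2 | 1 1 1 1⟩
    ⟨2 | 1 1 1 2⟩
    ⟨2 | 1 1 1 2⟩
    ⟨2 | 1 1 1 2⟩
    ⟨2 | 1 1 1 2⟩
    ⟨2 | 1 1 2⟩
    ⟨2 | 1 1 2⟩
    ⟨4 | 0⟩
    ⟨5 | 1⟩
    ⟨5 | 1⟩


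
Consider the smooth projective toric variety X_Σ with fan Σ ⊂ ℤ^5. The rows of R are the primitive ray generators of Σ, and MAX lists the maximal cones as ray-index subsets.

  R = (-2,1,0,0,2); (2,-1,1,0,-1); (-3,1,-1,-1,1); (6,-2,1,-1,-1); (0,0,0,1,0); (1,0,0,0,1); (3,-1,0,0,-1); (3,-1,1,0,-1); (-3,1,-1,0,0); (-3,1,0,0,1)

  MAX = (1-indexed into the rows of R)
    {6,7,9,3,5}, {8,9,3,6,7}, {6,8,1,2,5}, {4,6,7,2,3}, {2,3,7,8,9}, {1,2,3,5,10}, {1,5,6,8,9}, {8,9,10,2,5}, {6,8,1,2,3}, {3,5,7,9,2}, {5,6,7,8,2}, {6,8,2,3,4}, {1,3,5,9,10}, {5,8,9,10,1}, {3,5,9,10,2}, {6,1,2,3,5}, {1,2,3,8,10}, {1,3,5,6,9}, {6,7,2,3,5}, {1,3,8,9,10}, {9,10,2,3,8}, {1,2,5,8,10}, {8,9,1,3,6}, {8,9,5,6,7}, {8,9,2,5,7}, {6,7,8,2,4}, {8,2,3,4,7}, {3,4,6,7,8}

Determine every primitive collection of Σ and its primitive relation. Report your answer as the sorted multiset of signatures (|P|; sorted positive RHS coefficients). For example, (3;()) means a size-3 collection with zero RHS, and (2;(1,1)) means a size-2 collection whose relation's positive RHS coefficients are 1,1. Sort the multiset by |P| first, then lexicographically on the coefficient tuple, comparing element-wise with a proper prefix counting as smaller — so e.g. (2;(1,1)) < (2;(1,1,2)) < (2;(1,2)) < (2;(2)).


|primitive collections| = 11. Relations:

  P = {7,10}:  v_{7} + v_{10} = 0  so sig = (2;())
  P = {1,7}:  v_{1} + v_{7} = v_{6}  so sig = (2;(1))
  P = {6,10}:  v_{6} + v_{10} = v_{1}  so sig = (2;(1))
  P = {4,5}:  v_{4} + v_{5} = v_{2} + v_{6} + v_{7}  so sig = (2;(1,1,1))
  P = {4,9}:  v_{4} + v_{9} = v_{3} + v_{7} + v_{8}  so sig = (2;(1,1,1))
  P = {4,10}:  v_{4} + v_{10} = v_{2} + v_{3} + v_{6} + v_{8}  so sig = (2;(1,1,1,1))
  P = {1,4}:  v_{1} + v_{4} = v_{2} + v_{3} + 2·v_{6} + v_{8}  so sig = (2;(1,1,1,2))
  P = {2,6,9}:  v_{2} + v_{6} + v_{9} = 0  so sig = (3;())
  P = {3,5,8}:  v_{3} + v_{5} + v_{8} = 0  so sig = (3;())
  P = {1,2,9}:  v_{1} + v_{2} + v_{9} = v_{10}  so sig = (3;(1))
  P = {2,3,6,7,8}:  v_{2} + v_{3} + v_{6} + v_{7} + v_{8} = v_{4}  so sig = (5;(1))

Hence PRS(X_Σ) =
    (2;())
    (2;(1))
    (2;(1))
    (2;(1,1,1))
    (2;(1,1,1))
    (2;(1,1,1,1))
    (2;(1,1,1,2))
    (3;())
    (3;())
    (3;(1))
    (5;(1))


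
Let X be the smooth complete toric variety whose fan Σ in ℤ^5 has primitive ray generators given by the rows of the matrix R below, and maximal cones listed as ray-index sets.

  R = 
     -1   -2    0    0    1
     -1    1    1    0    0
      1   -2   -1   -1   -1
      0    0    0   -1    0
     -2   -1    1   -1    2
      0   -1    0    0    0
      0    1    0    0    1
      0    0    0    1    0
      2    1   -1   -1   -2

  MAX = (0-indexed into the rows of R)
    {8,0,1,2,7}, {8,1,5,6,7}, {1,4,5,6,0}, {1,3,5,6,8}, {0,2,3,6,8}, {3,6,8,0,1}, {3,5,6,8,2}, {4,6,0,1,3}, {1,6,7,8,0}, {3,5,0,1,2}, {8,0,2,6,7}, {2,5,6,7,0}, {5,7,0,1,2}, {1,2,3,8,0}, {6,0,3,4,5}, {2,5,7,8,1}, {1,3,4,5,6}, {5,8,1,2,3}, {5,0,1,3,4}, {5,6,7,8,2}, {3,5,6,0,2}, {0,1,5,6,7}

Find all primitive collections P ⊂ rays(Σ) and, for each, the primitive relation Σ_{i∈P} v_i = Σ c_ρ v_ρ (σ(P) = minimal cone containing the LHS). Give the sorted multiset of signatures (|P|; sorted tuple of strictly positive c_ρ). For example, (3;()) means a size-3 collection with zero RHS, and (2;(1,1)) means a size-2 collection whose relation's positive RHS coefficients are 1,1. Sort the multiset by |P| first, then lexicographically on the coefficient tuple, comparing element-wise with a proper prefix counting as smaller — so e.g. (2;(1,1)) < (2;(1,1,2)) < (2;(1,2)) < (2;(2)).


Σ has 7 primitive collections:

  P={3,7}:  v_{3} + v_{7} = 0 ; sig = (2;())
  P={4,7}:  v_{4} + v_{7} = v_{0} + v_{1} + v_{5} + v_{6} ; sig = (2;(1,1,1,1))
  P={2,4}:  v_{2} + v_{4} = v_{0} + 2·v_{3} + v_{5} ; sig = (2;(1,1,2))
  P={4,8}:  v_{4} + v_{8} = 2·v_{3} ; sig = (2;(2))
  P={0,5,8}:  v_{0} + v_{5} + v_{8} = v_{2} ; sig = (3;(1))
  P={1,2,6}:  v_{1} + v_{2} + v_{6} = v_{3} ; sig = (3;(1))
  P={0,1,3,5,6}:  v_{0} + v_{1} + v_{3} + v_{5} + v_{6} = v_{4} ; sig = (5;(1))

Hence PRS(X_Σ) =
    |P|=2: 4 collections, coeffs (), (1,1,1,1), (1,1,2), (2)
    |P|=3: 2 collections, coeffs (1), (1)
    |P|=5: 1 collection, coeffs (1)


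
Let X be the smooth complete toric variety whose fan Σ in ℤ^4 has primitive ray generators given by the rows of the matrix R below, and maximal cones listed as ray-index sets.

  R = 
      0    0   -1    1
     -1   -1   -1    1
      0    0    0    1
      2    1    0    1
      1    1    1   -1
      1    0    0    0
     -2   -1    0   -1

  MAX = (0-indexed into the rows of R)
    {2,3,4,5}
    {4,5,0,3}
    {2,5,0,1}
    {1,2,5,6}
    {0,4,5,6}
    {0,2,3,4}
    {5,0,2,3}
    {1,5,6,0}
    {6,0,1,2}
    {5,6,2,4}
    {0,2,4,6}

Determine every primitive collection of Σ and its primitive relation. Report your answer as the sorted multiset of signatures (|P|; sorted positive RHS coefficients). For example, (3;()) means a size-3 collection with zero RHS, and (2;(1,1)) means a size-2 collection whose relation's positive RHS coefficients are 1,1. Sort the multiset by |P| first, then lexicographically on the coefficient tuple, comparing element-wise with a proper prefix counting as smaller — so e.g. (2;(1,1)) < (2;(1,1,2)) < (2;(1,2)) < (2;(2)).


|primitive collections| = 5. Relations:

  P={1,4}:  v_{1} + v_{4} = 0  ⟹  sig = (2;())
  P={3,6}:  v_{3} + v_{6} = 0  ⟹  sig = (2;())
  P={1,3}:  v_{1} + v_{3} = v_{0} + v_{2} + v_{5}  ⟹  sig = (2;(1,1,1))
  P={0,2,4,5}:  v_{0} + v_{2} + v_{4} + v_{5} = v_{3}  ⟹  sig = (4;(1))
  P={0,2,5,6}:  v_{0} + v_{2} + v_{5} + v_{6} = v_{1}  ⟹  sig = (4;(1))

Sorted signature multiset PRS(X):
    (2;())
    (2;())
    (2;(1,1,1))
    (4;(1))
    (4;(1))


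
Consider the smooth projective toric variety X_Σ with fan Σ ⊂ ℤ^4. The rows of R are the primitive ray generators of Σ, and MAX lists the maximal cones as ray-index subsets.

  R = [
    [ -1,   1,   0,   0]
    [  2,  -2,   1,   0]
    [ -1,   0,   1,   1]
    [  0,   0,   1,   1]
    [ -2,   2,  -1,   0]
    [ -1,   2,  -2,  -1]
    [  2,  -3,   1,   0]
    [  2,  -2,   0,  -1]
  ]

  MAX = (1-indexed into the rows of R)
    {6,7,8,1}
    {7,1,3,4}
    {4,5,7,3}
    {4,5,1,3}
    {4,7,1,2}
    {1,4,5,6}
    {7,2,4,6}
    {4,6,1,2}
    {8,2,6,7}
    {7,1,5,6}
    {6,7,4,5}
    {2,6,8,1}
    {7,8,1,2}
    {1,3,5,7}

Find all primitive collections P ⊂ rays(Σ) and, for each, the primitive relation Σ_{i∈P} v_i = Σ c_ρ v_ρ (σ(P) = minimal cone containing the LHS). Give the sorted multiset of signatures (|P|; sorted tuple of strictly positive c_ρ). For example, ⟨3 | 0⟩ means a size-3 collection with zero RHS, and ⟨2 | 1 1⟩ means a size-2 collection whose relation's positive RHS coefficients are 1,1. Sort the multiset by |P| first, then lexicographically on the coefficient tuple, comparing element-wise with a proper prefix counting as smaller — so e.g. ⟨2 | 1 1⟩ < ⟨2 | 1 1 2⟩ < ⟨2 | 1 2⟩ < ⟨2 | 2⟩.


|primitive collections| = 9. Relations:

  P={2,5}:  v_{2} + v_{5} = 0  →  sig = ⟨2 | 0⟩
  P={3,6}:  v_{3} + v_{6} = v_{5}  →  sig = ⟨2 | 1⟩
  P={4,8}:  v_{4} + v_{8} = v_{2}  →  sig = ⟨2 | 1⟩
  P={3,8}:  v_{3} + v_{8} = v_{1} + v_{7}  →  sig = ⟨2 | 1 1⟩
  P={2,3}:  v_{2} + v_{3} = v_{1} + v_{4} + v_{7}  →  sig = ⟨2 | 1 1 1⟩
  P={5,8}:  v_{5} + v_{8} = v_{1} + v_{6} + v_{7}  →  sig = ⟨2 | 1 1 1⟩
  P={1,4,6,7}:  v_{1} + v_{4} + v_{6} + v_{7} = 0  →  sig = ⟨4 | 0⟩
  P={1,2,6,7}:  v_{1} + v_{2} + v_{6} + v_{7} = v_{8}  →  sig = ⟨4 | 1⟩
  P={1,4,5,7}:  v_{1} + v_{4} + v_{5} + v_{7} = v_{3}  →  sig = ⟨4 | 1⟩

Hence PRS(X_Σ) =
    |P|=2: 6 collections, coeffs (), (1), (1), (1,1), (1,1,1), (1,1,1)
    |P|=4: 3 collections, coeffs (), (1), (1)


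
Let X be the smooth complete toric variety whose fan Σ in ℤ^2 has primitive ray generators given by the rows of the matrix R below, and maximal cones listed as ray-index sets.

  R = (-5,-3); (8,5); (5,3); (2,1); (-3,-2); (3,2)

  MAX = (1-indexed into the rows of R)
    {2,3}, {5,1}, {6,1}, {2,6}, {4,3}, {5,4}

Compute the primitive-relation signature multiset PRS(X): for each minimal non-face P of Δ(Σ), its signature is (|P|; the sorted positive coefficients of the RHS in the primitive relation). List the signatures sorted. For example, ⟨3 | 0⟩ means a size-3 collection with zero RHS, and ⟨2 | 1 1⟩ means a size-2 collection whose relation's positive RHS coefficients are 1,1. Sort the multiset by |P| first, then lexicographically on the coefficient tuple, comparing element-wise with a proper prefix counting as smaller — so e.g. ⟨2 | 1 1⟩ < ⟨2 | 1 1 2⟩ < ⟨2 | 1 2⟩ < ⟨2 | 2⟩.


|primitive collections| = 9. Relations:

  P={1,3}:  v_{1} + v_{3} = 0  so sig = ⟨2 | 0⟩
  P={5,6}:  v_{5} + v_{6} = 0  so sig = ⟨2 | 0⟩
  P={1,2}:  v_{1} + v_{2} = v_{6}  so sig = ⟨2 | 1⟩
  P={1,4}:  v_{1} + v_{4} = v_{5}  so sig = ⟨2 | 1⟩
  P={2,5}:  v_{2} + v_{5} = v_{3}  so sig = ⟨2 | 1⟩
  P={3,5}:  v_{3} + v_{5} = v_{4}  so sig = ⟨2 | 1⟩
  P={3,6}:  v_{3} + v_{6} = v_{2}  so sig = ⟨2 | 1⟩
  P={4,6}:  v_{4} + v_{6} = v_{3}  so sig = ⟨2 | 1⟩
  P={2,4}:  v_{2} + v_{4} = 2·v_{3}  so sig = ⟨2 | 2⟩

Signatures (|P|; sorted positive RHS coefficients), sorted:
{ ⟨2 | 0⟩ ×2,  ⟨2 | 1⟩ ×6,  ⟨2 | 2⟩ }


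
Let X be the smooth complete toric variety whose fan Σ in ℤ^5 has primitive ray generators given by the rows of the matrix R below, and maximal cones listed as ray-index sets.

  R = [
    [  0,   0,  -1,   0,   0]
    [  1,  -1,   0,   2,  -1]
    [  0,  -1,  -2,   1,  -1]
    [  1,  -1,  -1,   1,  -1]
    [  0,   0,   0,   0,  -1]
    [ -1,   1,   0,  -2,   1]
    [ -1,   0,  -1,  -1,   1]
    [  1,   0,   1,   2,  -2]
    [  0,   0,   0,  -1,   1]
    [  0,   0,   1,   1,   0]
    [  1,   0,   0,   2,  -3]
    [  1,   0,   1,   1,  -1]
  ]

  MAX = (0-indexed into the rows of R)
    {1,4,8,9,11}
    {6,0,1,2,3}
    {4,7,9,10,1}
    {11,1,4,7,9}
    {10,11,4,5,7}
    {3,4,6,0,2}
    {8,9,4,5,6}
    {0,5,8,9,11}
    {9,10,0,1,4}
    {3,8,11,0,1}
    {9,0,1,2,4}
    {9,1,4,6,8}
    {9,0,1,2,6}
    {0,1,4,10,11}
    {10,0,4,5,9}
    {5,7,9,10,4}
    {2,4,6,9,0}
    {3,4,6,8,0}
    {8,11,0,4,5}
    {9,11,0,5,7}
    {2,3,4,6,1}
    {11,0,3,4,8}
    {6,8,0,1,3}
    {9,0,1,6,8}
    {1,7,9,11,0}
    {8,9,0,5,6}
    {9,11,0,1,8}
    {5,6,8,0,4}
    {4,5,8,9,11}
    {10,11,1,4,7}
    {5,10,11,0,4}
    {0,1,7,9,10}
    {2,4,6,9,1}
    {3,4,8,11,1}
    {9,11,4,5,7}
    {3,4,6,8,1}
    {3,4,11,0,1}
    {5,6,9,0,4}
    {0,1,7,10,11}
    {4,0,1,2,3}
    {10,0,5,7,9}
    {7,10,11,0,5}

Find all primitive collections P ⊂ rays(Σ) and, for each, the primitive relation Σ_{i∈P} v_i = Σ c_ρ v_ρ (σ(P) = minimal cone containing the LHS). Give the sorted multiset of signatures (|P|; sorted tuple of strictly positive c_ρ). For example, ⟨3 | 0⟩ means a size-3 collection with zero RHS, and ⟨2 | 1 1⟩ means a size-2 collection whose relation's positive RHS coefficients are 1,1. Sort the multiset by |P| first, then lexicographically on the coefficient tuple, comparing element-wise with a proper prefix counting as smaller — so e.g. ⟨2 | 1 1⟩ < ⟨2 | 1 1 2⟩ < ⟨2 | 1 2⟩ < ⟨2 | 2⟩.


Minimal non-faces — 21 found among 12 rays, 42 max cones:

  P = {1,5}:  v_{1} + v_{5} = 0  so sig = ⟨2 | 0⟩
  P = {6,11}:  v_{6} + v_{11} = 0  so sig = ⟨2 | 0⟩
  P = {3,9}:  v_{3} + v_{9} = v_{1}  so sig = ⟨2 | 1⟩
  P = {7,8}:  v_{7} + v_{8} = v_{11}  so sig = ⟨2 | 1⟩
  P = {2,8}:  v_{2} + v_{8} = v_{3} + v_{6}  so sig = ⟨2 | 1 1⟩
  P = {2,5}:  v_{2} + v_{5} = v_{0} + v_{4} + v_{6}  so sig = ⟨2 | 1 1 1⟩
  P = {2,11}:  v_{2} + v_{11} = v_{0} + v_{1} + v_{4}  so sig = ⟨2 | 1 1 1⟩
  P = {3,5}:  v_{3} + v_{5} = v_{0} + v_{4} + v_{8}  so sig = ⟨2 | 1 1 1⟩
  P = {6,7}:  v_{6} + v_{7} = v_{0} + v_{4} + v_{9}  so sig = ⟨2 | 1 1 1⟩
  P = {8,10}:  v_{8} + v_{10} = v_{0} + v_{4} + v_{11}  so sig = ⟨2 | 1 1 1⟩
  P = {3,7}:  v_{3} + v_{7} = v_{0} + v_{1} + v_{4} + v_{11}  so sig = ⟨2 | 1 1 1 1⟩
  P = {2,7}:  v_{2} + v_{7} = 2·v_{0} + v_{1} + 2·v_{4} + v_{9}  so sig = ⟨2 | 1 1 2 2⟩
  P = {3,10}:  v_{3} + v_{10} = 2·v_{0} + v_{1} + 2·v_{4} + v_{11}  so sig = ⟨2 | 1 1 2 2⟩
  P = {2,10}:  v_{2} + v_{10} = 3·v_{0} + v_{1} + 3·v_{4} + v_{9}  so sig = ⟨2 | 1 1 3 3⟩
  P = {6,10}:  v_{6} + v_{10} = 2·v_{0} + 2·v_{4} + v_{9}  so sig = ⟨2 | 1 2 2⟩
  P = {0,4,7}:  v_{0} + v_{4} + v_{7} = v_{10}  so sig = ⟨3 | 1⟩
  P = {9,10,11}:  v_{9} + v_{10} + v_{11} = 2·v_{7}  so sig = ⟨3 | 2⟩
  P = {0,4,8,9}:  v_{0} + v_{4} + v_{8} + v_{9} = 0  so sig = ⟨4 | 0⟩
  P = {0,1,4,6}:  v_{0} + v_{1} + v_{4} + v_{6} = v_{2}  so sig = ⟨4 | 1⟩
  P = {0,1,4,8}:  v_{0} + v_{1} + v_{4} + v_{8} = v_{3}  so sig = ⟨4 | 1⟩
  P = {0,4,9,11}:  v_{0} + v_{4} + v_{9} + v_{11} = v_{7}  so sig = ⟨4 | 1⟩

so the primitive-relation signature multiset is
    ⟨2 | 0⟩
    ⟨2 | 0⟩
    ⟨2 | 1⟩
    ⟨2 | 1⟩
    ⟨2 | 1 1⟩
    ⟨2 | 1 1 1⟩
    ⟨2 | 1 1 1⟩
    ⟨2 | 1 1 1⟩
    ⟨2 | 1 1 1⟩
    ⟨2 | 1 1 1⟩
    ⟨2 | 1 1 1 1⟩
    ⟨2 | 1 1 2 2⟩
    ⟨2 | 1 1 2 2⟩
    ⟨2 | 1 1 3 3⟩
    ⟨2 | 1 2 2⟩
    ⟨3 | 1⟩
    ⟨3 | 2⟩
    ⟨4 | 0⟩
    ⟨4 | 1⟩
    ⟨4 | 1⟩
    ⟨4 | 1⟩


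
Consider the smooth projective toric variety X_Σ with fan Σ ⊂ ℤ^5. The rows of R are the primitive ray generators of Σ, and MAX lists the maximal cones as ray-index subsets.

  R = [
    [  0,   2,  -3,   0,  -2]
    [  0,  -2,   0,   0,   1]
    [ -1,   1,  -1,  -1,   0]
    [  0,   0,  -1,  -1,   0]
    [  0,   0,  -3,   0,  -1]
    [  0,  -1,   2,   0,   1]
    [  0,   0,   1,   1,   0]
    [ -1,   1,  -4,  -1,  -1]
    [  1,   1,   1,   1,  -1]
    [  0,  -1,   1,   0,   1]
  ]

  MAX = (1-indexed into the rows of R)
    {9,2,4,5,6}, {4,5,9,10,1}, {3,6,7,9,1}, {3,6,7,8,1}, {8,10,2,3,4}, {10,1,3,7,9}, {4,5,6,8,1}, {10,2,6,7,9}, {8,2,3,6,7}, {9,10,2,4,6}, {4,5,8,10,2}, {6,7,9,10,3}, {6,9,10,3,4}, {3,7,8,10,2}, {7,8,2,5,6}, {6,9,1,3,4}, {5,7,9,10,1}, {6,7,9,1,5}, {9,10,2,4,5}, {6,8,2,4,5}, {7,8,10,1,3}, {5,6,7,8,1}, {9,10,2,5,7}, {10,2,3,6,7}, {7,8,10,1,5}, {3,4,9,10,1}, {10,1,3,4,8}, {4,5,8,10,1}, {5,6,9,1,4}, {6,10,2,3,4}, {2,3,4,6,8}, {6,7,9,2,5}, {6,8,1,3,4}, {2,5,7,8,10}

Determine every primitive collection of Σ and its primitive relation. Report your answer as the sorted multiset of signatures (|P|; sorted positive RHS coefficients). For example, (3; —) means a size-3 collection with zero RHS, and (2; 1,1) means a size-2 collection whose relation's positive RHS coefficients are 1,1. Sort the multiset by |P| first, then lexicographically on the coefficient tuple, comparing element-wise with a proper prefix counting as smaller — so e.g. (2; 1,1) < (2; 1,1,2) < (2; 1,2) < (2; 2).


|primitive collections| = 8. Relations:

  P={4,7}:  v_{4} + v_{7} = 0 ; sig = (2; —)
  P={1,2}:  v_{1} + v_{2} = v_{5} ; sig = (2; 1)
  P={3,5}:  v_{3} + v_{5} = v_{8} ; sig = (2; 1)
  P={8,9}:  v_{8} + v_{9} = v_{1} ; sig = (2; 1)
  P={1,6,10}:  v_{1} + v_{6} + v_{10} = 0 ; sig = (3; —)
  P={2,3,9}:  v_{2} + v_{3} + v_{9} = 0 ; sig = (3; —)
  P={5,6,10}:  v_{5} + v_{6} + v_{10} = v_{2} ; sig = (3; 1)
  P={6,8,10}:  v_{6} + v_{8} + v_{10} = v_{2} + v_{3} ; sig = (3; 1,1)

Signatures (|P|; sorted positive RHS coefficients), sorted:
    |P|=2: 4 collections, coeffs (), (1), (1), (1)
    |P|=3: 4 collections, coeffs (), (), (1), (1,1)


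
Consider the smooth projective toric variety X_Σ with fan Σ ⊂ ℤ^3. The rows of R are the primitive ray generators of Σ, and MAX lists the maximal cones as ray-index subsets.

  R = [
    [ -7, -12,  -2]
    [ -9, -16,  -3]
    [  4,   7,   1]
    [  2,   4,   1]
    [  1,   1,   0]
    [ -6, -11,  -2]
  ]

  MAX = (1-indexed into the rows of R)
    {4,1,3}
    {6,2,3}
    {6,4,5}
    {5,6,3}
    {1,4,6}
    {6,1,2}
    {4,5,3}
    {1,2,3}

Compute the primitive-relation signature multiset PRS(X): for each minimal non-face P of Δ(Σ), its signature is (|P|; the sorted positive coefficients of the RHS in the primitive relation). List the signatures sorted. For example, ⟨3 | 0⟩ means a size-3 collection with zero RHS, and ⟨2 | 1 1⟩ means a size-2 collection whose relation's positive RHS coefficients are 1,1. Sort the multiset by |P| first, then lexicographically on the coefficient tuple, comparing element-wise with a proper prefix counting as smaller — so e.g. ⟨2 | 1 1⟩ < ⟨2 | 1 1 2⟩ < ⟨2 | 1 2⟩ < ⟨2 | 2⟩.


5 minimal non-faces of Δ(Σ) (on 6 rays):

  P={1,5}:  v_{1} + v_{5} = v_{6} ; sig = ⟨2 | 1⟩
  P={2,4}:  v_{2} + v_{4} = v_{1} ; sig = ⟨2 | 1⟩
  P={2,5}:  v_{2} + v_{5} = v_{3} + 2·v_{6} ; sig = ⟨2 | 1 2⟩
  P={3,4,6}:  v_{3} + v_{4} + v_{6} = 0 ; sig = ⟨3 | 0⟩
  P={1,3,6}:  v_{1} + v_{3} + v_{6} = v_{2} ; sig = ⟨3 | 1⟩

Hence PRS(X_Σ) =
    |P|=2: 3 collections, coeffs (1), (1), (1,2)
    |P|=3: 2 collections, coeffs (), (1)


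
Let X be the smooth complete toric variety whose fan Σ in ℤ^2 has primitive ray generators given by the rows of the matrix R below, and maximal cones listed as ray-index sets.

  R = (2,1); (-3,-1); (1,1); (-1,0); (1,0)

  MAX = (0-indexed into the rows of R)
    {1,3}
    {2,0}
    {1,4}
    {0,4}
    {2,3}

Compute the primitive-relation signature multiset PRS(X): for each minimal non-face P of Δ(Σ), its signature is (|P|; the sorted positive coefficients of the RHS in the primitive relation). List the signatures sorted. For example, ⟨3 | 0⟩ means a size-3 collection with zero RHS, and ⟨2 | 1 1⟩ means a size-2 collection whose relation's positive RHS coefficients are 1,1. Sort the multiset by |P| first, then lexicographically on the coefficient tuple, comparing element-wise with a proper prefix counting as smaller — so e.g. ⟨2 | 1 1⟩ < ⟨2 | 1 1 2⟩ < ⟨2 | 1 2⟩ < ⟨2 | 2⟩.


5 collections generate NE(X_Σ); each relation:

  {3,4}:  v_{3} + v_{4} = 0  ⟹  sig = ⟨2 | 0⟩
  {0,1}:  v_{0} + v_{1} = v_{3}  ⟹  sig = ⟨2 | 1⟩
  {0,3}:  v_{0} + v_{3} = v_{2}  ⟹  sig = ⟨2 | 1⟩
  {2,4}:  v_{2} + v_{4} = v_{0}  ⟹  sig = ⟨2 | 1⟩
  {1,2}:  v_{1} + v_{2} = 2·v_{3}  ⟹  sig = ⟨2 | 2⟩

Hence PRS(X_Σ) =
    ⟨2 | 0⟩
    ⟨2 | 1⟩
    ⟨2 | 1⟩
    ⟨2 | 1⟩
    ⟨2 | 2⟩


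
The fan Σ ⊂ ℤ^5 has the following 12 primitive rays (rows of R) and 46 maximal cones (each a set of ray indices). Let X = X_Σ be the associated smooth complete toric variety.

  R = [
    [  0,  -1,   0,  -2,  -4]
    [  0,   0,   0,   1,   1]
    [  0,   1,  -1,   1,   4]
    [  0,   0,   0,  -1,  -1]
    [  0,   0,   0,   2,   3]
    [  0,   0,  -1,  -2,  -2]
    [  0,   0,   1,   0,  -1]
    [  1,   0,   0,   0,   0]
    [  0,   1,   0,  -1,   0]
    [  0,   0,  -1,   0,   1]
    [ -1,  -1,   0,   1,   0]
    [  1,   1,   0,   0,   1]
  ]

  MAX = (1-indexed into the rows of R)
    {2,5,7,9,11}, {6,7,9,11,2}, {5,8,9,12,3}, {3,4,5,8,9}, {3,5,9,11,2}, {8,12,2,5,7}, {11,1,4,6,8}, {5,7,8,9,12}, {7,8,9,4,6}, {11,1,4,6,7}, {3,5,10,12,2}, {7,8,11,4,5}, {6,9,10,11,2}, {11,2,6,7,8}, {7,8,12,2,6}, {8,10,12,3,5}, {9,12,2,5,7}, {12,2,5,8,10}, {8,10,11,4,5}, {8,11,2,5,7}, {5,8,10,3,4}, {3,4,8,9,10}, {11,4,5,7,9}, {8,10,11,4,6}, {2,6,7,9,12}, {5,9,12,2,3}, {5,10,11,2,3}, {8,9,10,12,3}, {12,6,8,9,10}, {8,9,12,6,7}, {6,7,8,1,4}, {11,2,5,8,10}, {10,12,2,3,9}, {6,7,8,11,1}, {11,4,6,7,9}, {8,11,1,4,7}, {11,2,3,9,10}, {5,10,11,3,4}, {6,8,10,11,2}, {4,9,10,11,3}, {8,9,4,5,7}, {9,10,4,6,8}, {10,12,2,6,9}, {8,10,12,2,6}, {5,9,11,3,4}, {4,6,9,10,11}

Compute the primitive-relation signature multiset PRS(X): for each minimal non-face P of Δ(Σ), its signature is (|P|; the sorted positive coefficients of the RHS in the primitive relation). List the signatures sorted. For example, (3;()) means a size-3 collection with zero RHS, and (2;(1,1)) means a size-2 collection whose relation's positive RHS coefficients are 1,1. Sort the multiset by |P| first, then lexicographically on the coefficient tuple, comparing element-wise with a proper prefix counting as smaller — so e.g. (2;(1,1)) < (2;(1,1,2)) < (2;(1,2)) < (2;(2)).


Primitive collections (19):

  {2,4}:  v_{2} + v_{4} = 0 — sig = (2;())
  {7,10}:  v_{7} + v_{10} = 0 — sig = (2;())
  {5,6}:  v_{5} + v_{6} = v_{10} — sig = (2;(1))
  {11,12}:  v_{11} + v_{12} = v_{2} — sig = (2;(1))
  {1,3}:  v_{1} + v_{3} = v_{4} + v_{10} — sig = (2;(1,1))
  {3,7}:  v_{3} + v_{7} = v_{5} + v_{9} — sig = (2;(1,1))
  {4,12}:  v_{4} + v_{12} = v_{8} + v_{9} — sig = (2;(1,1))
  {1,5}:  v_{1} + v_{5} = v_{4} + v_{8} + v_{11} — sig = (2;(1,1,1))
  {1,9}:  v_{1} + v_{9} = v_{4} + v_{6} + v_{7} — sig = (2;(1,1,1))
  {1,12}:  v_{1} + v_{12} = v_{6} + v_{7} + v_{8} — sig = (2;(1,1,1))
  {1,2}:  v_{1} + v_{2} = v_{6} + v_{7} + v_{8} + v_{11} — sig = (2;(1,1,1,1))
  {1,10}:  v_{1} + v_{10} = v_{4} + v_{6} + v_{8} + v_{11} — sig = (2;(1,1,1,1))
  {3,6}:  v_{3} + v_{6} = v_{9} + 2·v_{10} — sig = (2;(1,2))
  {8,9,11}:  v_{8} + v_{9} + v_{11} = 0 — sig = (3;())
  {2,8,9}:  v_{2} + v_{8} + v_{9} = v_{12} — sig = (3;(1))
  {5,9,10}:  v_{5} + v_{9} + v_{10} = v_{3} — sig = (3;(1))
  {3,8,11}:  v_{3} + v_{8} + v_{11} = v_{5} + v_{10} — sig = (3;(1,1))
  {2,3,8}:  v_{2} + v_{3} + v_{8} = v_{5} + v_{10} + v_{12} — sig = (3;(1,1,1))
  {4,6,7,8,11}:  v_{4} + v_{6} + v_{7} + v_{8} + v_{11} = v_{1} — sig = (5;(1))

Signatures (|P|; sorted positive RHS coefficients), sorted:
    (2;())
    (2;())
    (2;(1))
    (2;(1))
    (2;(1,1))
    (2;(1,1))
    (2;(1,1))
    (2;(1,1,1))
    (2;(1,1,1))
    (2;(1,1,1))
    (2;(1,1,1,1))
    (2;(1,1,1,1))
    (2;(1,2))
    (3;())
    (3;(1))
    (3;(1))
    (3;(1,1))
    (3;(1,1,1))
    (5;(1))
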